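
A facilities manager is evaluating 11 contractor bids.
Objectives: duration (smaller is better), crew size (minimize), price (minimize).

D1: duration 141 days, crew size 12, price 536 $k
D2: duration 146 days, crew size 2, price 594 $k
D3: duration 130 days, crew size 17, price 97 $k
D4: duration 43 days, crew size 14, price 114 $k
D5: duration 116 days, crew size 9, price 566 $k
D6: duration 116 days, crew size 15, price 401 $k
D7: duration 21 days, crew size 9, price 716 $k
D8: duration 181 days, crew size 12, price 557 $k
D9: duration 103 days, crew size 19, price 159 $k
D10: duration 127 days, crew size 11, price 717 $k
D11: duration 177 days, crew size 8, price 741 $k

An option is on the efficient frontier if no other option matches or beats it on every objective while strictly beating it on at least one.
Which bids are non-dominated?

D1, D2, D3, D4, D5, D7

D1: not dominated.
D2: not dominated (best crew size).
D3: not dominated (best price).
D4: not dominated.
D5: not dominated.
D6: dominated by D4 (duration 43≤116, crew size 14≤15, price 114≤401).
D7: not dominated (best duration).
D8: dominated by D1 (duration 141≤181, crew size 12≤12, price 536≤557).
D9: dominated by D4 (duration 43≤103, crew size 14≤19, price 114≤159).
D10: dominated by D5 (duration 116≤127, crew size 9≤11, price 566≤717).
D11: dominated by D2 (duration 146≤177, crew size 2≤8, price 594≤741).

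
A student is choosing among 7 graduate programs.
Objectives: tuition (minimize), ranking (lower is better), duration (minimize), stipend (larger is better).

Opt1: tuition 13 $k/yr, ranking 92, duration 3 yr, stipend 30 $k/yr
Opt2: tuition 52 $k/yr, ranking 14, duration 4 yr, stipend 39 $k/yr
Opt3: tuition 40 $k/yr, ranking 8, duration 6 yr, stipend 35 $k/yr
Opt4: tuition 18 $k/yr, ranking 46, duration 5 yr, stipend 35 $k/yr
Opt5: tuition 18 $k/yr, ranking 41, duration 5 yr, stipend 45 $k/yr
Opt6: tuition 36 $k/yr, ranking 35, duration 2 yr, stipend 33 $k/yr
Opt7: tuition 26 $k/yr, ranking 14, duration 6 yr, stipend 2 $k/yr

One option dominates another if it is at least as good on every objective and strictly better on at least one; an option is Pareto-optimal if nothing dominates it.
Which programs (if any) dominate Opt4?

Opt5: tuition 18≤18, ranking 41≤46, duration 5≤5, stipend 45≥35 — dominates Opt4.
Others (Opt1, Opt2, Opt3, Opt6, Opt7) are each worse than Opt4 on at least one objective.

Opt5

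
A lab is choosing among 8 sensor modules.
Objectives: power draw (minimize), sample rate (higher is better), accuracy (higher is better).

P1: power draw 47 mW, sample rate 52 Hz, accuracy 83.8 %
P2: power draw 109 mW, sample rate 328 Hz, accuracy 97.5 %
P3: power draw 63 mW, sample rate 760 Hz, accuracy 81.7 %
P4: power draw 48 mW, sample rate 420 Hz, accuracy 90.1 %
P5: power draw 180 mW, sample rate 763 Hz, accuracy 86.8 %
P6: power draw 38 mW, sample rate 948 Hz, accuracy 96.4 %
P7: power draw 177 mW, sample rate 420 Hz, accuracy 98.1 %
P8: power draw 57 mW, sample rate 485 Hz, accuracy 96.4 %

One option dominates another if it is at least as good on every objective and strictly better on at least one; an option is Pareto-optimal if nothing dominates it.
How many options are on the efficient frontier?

3

P1: dominated by P6 (power draw 38≤47, sample rate 948≥52, accuracy 96.4≥83.8).
P2: not dominated.
P3: dominated by P6 (power draw 38≤63, sample rate 948≥760, accuracy 96.4≥81.7).
P4: dominated by P6 (power draw 38≤48, sample rate 948≥420, accuracy 96.4≥90.1).
P5: dominated by P6 (power draw 38≤180, sample rate 948≥763, accuracy 96.4≥86.8).
P6: not dominated (best power draw).
P7: not dominated (best accuracy).
P8: dominated by P6 (power draw 38≤57, sample rate 948≥485, accuracy 96.4≥96.4).
Pareto-optimal: P2, P6, P7 → 3.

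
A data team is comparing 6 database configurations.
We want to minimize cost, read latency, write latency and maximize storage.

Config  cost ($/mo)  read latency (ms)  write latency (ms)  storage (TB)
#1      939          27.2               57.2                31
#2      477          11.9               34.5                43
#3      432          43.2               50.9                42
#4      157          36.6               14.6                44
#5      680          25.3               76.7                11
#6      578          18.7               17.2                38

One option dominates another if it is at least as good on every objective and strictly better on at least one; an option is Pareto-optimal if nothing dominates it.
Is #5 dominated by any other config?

Yes

#2 vs #5: cost 477≤680, read latency 11.9≤25.3, write latency 34.5≤76.7, storage 43≥11 — #2 is at least as good on every objective and strictly better on at least one, so #2 dominates #5.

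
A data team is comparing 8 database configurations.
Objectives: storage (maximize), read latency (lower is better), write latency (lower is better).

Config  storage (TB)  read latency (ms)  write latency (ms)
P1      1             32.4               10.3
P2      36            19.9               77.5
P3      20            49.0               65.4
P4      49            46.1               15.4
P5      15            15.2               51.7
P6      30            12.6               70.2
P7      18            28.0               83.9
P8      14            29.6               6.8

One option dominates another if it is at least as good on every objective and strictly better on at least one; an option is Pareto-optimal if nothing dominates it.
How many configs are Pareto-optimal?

5

P1: dominated by P8 (storage 14≥1, read latency 29.6≤32.4, write latency 6.8≤10.3).
P2: not dominated.
P3: dominated by P4 (storage 49≥20, read latency 46.1≤49.0, write latency 15.4≤65.4).
P4: not dominated (best storage).
P5: not dominated.
P6: not dominated (best read latency).
P7: dominated by P2 (storage 36≥18, read latency 19.9≤28.0, write latency 77.5≤83.9).
P8: not dominated (best write latency).
Pareto-optimal: P2, P4, P5, P6, P8 → 5.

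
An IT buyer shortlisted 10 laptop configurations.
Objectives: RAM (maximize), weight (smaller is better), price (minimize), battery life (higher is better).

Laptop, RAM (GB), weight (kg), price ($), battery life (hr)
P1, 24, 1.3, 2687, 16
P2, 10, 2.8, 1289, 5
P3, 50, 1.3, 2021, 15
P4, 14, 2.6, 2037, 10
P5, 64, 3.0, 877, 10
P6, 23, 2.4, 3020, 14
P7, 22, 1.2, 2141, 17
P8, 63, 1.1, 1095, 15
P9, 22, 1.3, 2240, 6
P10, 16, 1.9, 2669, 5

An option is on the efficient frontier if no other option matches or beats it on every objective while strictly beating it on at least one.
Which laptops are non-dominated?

P1: not dominated.
P2: dominated by P8 (RAM 63≥10, weight 1.1≤2.8, price 1095≤1289, battery life 15≥5).
P3: dominated by P8 (RAM 63≥50, weight 1.1≤1.3, price 1095≤2021, battery life 15≥15).
P4: dominated by P3 (RAM 50≥14, weight 1.3≤2.6, price 2021≤2037, battery life 15≥10).
P5: not dominated (best RAM).
P6: dominated by P1 (RAM 24≥23, weight 1.3≤2.4, price 2687≤3020, battery life 16≥14).
P7: not dominated (best battery life).
P8: not dominated (best weight).
P9: dominated by P3 (RAM 50≥22, weight 1.3≤1.3, price 2021≤2240, battery life 15≥6).
P10: dominated by P3 (RAM 50≥16, weight 1.3≤1.9, price 2021≤2669, battery life 15≥5).

P1, P5, P7, P8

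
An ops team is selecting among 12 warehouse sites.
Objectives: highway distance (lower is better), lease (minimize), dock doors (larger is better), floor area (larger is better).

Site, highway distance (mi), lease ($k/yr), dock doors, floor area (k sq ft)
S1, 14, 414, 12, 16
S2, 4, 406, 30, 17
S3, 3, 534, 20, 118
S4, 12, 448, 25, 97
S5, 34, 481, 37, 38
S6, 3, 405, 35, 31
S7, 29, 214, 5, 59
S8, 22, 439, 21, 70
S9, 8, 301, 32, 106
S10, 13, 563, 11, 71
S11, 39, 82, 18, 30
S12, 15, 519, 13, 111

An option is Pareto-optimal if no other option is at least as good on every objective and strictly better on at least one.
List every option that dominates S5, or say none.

none

S1: worse on dock doors (12 vs 37).
S2: worse on dock doors (30 vs 37).
S3: worse on lease (534 vs 481).
S4: worse on dock doors (25 vs 37).
S6: worse on dock doors (35 vs 37).
S7: worse on dock doors (5 vs 37).
S8: worse on dock doors (21 vs 37).
S9: worse on dock doors (32 vs 37).
S10: worse on lease (563 vs 481).
S11: worse on highway distance (39 vs 34).
S12: worse on lease (519 vs 481).
No option dominates S5.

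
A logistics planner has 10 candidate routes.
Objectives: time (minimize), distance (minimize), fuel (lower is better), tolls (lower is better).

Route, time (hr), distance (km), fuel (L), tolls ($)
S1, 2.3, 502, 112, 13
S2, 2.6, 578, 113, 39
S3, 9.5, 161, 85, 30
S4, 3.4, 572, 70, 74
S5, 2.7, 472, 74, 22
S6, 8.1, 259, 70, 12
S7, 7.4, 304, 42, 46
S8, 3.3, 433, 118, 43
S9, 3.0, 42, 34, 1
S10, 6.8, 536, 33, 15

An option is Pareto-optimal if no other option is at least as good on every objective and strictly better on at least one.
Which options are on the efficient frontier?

S1, S5, S9, S10

S1: not dominated (best time).
S2: dominated by S1 (time 2.3≤2.6, distance 502≤578, fuel 112≤113, tolls 13≤39).
S3: dominated by S9 (time 3.0≤9.5, distance 42≤161, fuel 34≤85, tolls 1≤30).
S4: dominated by S9 (time 3.0≤3.4, distance 42≤572, fuel 34≤70, tolls 1≤74).
S5: not dominated.
S6: dominated by S9 (time 3.0≤8.1, distance 42≤259, fuel 34≤70, tolls 1≤12).
S7: dominated by S9 (time 3.0≤7.4, distance 42≤304, fuel 34≤42, tolls 1≤46).
S8: dominated by S9 (time 3.0≤3.3, distance 42≤433, fuel 34≤118, tolls 1≤43).
S9: not dominated (best distance).
S10: not dominated (best fuel).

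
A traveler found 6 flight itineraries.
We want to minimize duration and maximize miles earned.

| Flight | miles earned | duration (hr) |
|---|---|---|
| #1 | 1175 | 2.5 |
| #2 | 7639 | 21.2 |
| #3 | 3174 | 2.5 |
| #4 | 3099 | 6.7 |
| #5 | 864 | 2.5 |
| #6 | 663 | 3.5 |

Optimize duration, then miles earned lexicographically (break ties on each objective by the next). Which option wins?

First minimize duration: best is 2.5, kept {#1, #3, #5}.
Then maximize miles earned: best is 3174, kept {#3}.

#3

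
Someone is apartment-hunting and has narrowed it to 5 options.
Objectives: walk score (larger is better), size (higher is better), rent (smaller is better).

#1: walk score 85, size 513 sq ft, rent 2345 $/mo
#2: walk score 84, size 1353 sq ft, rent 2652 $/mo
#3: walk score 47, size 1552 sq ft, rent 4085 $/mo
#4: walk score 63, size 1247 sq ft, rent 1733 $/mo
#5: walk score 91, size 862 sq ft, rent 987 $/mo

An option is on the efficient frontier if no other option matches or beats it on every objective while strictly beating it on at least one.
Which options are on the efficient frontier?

#1: dominated by #5 (walk score 91≥85, size 862≥513, rent 987≤2345).
#2: not dominated.
#3: not dominated (best size).
#4: not dominated.
#5: not dominated (best walk score).

#2, #3, #4, #5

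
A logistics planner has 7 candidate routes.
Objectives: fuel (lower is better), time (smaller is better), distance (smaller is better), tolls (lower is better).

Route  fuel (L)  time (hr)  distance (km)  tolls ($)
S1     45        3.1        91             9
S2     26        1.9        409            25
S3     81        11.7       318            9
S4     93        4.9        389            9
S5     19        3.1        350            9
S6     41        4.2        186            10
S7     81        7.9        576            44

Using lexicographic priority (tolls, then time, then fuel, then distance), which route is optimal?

First minimize tolls: best is 9, kept {S1, S3, S4, S5}.
Then minimize time: best is 3.1, kept {S1, S5}.
Then minimize fuel: best is 19, kept {S5}.

S5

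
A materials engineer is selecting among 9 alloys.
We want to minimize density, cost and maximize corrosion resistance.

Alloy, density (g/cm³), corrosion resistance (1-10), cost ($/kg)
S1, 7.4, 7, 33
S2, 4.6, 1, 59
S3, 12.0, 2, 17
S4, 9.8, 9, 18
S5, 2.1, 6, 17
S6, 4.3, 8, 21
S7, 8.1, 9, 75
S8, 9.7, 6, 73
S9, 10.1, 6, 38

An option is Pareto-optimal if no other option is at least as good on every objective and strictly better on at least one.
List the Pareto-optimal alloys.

S1: dominated by S6 (density 4.3≤7.4, corrosion resistance 8≥7, cost 21≤33).
S2: dominated by S5 (density 2.1≤4.6, corrosion resistance 6≥1, cost 17≤59).
S3: dominated by S5 (density 2.1≤12.0, corrosion resistance 6≥2, cost 17≤17).
S4: not dominated.
S5: not dominated (best density).
S6: not dominated.
S7: not dominated.
S8: dominated by S1 (density 7.4≤9.7, corrosion resistance 7≥6, cost 33≤73).
S9: dominated by S1 (density 7.4≤10.1, corrosion resistance 7≥6, cost 33≤38).

S4, S5, S6, S7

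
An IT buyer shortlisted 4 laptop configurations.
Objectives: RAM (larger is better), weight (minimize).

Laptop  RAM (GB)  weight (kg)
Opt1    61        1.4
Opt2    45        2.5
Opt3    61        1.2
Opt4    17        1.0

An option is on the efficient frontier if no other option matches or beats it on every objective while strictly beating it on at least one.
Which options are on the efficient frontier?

Opt3, Opt4

Opt1: dominated by Opt3 (RAM 61≥61, weight 1.2≤1.4).
Opt2: dominated by Opt1 (RAM 61≥45, weight 1.4≤2.5).
Opt3: not dominated.
Opt4: not dominated (best weight).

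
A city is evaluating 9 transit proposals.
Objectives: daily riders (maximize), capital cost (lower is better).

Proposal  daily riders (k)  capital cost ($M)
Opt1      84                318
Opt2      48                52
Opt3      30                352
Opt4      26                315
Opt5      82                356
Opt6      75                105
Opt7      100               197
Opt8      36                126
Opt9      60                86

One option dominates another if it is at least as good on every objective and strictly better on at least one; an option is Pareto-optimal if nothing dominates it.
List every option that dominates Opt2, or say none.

Opt1: worse on capital cost (318 vs 52).
Opt3: worse on daily riders (30 vs 48).
Opt4: worse on daily riders (26 vs 48).
Opt5: worse on capital cost (356 vs 52).
Opt6: worse on capital cost (105 vs 52).
Opt7: worse on capital cost (197 vs 52).
Opt8: worse on daily riders (36 vs 48).
Opt9: worse on capital cost (86 vs 52).
No option dominates Opt2.

none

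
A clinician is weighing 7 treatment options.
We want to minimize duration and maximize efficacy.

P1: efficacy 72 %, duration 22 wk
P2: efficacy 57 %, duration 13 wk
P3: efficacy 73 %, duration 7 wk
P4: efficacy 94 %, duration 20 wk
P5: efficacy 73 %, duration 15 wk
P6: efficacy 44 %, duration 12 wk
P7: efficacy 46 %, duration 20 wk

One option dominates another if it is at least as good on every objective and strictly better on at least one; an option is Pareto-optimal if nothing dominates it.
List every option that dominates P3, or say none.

none

P1: worse on efficacy (72 vs 73).
P2: worse on efficacy (57 vs 73).
P4: worse on duration (20 vs 7).
P5: worse on duration (15 vs 7).
P6: worse on efficacy (44 vs 73).
P7: worse on efficacy (46 vs 73).
No option dominates P3.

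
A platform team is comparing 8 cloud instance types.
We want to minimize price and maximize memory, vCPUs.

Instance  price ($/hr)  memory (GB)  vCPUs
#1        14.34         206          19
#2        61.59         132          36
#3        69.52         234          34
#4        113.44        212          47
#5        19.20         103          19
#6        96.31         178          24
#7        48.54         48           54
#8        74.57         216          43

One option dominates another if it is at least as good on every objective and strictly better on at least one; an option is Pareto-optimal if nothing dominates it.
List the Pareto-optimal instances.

#1: not dominated (best price).
#2: not dominated.
#3: not dominated (best memory).
#4: not dominated.
#5: dominated by #1 (price 14.34≤19.20, memory 206≥103, vCPUs 19≥19).
#6: dominated by #3 (price 69.52≤96.31, memory 234≥178, vCPUs 34≥24).
#7: not dominated (best vCPUs).
#8: not dominated.

#1, #2, #3, #4, #7, #8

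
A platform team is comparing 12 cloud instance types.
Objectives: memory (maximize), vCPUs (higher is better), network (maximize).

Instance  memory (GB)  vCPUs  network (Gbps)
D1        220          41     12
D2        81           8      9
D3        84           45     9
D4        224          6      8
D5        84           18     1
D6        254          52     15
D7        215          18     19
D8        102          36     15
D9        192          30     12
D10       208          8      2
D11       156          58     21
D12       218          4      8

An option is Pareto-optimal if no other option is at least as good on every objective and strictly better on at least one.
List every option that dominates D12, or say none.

D1: memory 220≥218, vCPUs 41≥4, network 12≥8 — dominates D12.
D4: memory 224≥218, vCPUs 6≥4, network 8≥8 — dominates D12.
D6: memory 254≥218, vCPUs 52≥4, network 15≥8 — dominates D12.
Others (D2, D3, D5, D7, D8, D9, D10, D11) are each worse than D12 on at least one objective.

D1, D4, D6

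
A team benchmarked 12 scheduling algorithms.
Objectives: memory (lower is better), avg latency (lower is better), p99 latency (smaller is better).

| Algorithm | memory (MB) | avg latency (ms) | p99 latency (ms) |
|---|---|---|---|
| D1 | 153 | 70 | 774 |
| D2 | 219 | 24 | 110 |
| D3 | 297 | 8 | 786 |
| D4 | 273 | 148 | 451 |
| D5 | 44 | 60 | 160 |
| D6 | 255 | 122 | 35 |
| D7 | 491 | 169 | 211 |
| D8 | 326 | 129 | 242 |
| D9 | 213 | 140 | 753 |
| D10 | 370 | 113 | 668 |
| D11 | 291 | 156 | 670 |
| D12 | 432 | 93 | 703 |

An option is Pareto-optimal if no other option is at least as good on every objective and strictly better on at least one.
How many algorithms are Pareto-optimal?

D1: dominated by D5 (memory 44≤153, avg latency 60≤70, p99 latency 160≤774).
D2: not dominated.
D3: not dominated (best avg latency).
D4: dominated by D2 (memory 219≤273, avg latency 24≤148, p99 latency 110≤451).
D5: not dominated (best memory).
D6: not dominated (best p99 latency).
D7: dominated by D2 (memory 219≤491, avg latency 24≤169, p99 latency 110≤211).
D8: dominated by D2 (memory 219≤326, avg latency 24≤129, p99 latency 110≤242).
D9: dominated by D5 (memory 44≤213, avg latency 60≤140, p99 latency 160≤753).
D10: dominated by D2 (memory 219≤370, avg latency 24≤113, p99 latency 110≤668).
D11: dominated by D2 (memory 219≤291, avg latency 24≤156, p99 latency 110≤670).
D12: dominated by D2 (memory 219≤432, avg latency 24≤93, p99 latency 110≤703).
Pareto-optimal: D2, D3, D5, D6 → 4.

4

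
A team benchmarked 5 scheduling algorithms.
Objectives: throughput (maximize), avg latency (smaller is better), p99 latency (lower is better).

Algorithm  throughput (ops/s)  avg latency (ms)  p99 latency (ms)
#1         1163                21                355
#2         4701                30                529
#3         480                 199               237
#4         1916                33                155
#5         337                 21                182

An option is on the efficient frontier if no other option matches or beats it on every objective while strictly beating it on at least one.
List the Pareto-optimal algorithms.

#1, #2, #4, #5

#1: not dominated.
#2: not dominated (best throughput).
#3: dominated by #4 (throughput 1916≥480, avg latency 33≤199, p99 latency 155≤237).
#4: not dominated (best p99 latency).
#5: not dominated.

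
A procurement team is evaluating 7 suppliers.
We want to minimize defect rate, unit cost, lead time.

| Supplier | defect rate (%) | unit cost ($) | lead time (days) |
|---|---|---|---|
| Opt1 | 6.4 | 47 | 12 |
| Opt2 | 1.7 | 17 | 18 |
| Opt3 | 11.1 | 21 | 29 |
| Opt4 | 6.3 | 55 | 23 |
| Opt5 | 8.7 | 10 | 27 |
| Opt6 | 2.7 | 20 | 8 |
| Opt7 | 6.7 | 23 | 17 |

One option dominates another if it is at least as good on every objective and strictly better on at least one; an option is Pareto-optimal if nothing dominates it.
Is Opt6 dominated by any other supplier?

Opt1: worse on defect rate (6.4 vs 2.7).
Opt2: worse on lead time (18 vs 8).
Opt3: worse on defect rate (11.1 vs 2.7).
Opt4: worse on defect rate (6.3 vs 2.7).
Opt5: worse on defect rate (8.7 vs 2.7).
Opt7: worse on defect rate (6.7 vs 2.7).
No option is at least as good as Opt6 on every objective and strictly better on one.

No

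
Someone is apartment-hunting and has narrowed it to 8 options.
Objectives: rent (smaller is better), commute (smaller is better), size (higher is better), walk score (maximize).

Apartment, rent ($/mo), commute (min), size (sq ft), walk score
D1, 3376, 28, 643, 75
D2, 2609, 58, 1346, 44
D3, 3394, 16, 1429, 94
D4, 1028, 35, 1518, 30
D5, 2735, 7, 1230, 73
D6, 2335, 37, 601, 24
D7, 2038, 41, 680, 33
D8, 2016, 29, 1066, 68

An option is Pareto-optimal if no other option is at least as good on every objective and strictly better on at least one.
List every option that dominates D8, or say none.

none

D1: worse on rent (3376 vs 2016).
D2: worse on rent (2609 vs 2016).
D3: worse on rent (3394 vs 2016).
D4: worse on commute (35 vs 29).
D5: worse on rent (2735 vs 2016).
D6: worse on rent (2335 vs 2016).
D7: worse on rent (2038 vs 2016).
No option dominates D8.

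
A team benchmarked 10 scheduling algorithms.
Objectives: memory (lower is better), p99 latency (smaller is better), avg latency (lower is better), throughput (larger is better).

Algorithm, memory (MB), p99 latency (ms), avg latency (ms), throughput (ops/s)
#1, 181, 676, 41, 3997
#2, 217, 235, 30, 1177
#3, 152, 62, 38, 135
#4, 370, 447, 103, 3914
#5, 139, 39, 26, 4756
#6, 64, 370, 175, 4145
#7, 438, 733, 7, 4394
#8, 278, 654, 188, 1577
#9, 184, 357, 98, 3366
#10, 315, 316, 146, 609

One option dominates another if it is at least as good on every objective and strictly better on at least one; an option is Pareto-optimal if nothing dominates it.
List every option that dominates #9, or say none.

#5: memory 139≤184, p99 latency 39≤357, avg latency 26≤98, throughput 4756≥3366 — dominates #9.
Others (#1, #2, #3, #4, #6, #7, #8, #10) are each worse than #9 on at least one objective.

#5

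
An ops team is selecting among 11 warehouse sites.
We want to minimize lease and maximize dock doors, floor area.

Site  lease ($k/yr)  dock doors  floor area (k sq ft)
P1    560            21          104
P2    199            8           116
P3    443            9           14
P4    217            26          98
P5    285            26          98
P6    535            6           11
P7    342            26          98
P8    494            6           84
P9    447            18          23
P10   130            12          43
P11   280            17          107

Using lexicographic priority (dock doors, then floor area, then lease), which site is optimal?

P4

First maximize dock doors: best is 26, kept {P4, P5, P7}.
Then maximize floor area: best is 98, kept {P4, P5, P7}.
Then minimize lease: best is 217, kept {P4}.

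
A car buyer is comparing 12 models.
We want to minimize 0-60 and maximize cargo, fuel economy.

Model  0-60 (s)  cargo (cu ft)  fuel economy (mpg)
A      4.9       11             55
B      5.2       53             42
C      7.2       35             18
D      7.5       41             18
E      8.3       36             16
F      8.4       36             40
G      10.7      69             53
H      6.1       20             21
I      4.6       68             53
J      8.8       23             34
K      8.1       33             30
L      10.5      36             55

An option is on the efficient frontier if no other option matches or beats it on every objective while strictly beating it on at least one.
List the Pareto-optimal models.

A, G, I, L

A: not dominated.
B: dominated by I (0-60 4.6≤5.2, cargo 68≥53, fuel economy 53≥42).
C: dominated by B (0-60 5.2≤7.2, cargo 53≥35, fuel economy 42≥18).
D: dominated by B (0-60 5.2≤7.5, cargo 53≥41, fuel economy 42≥18).
E: dominated by B (0-60 5.2≤8.3, cargo 53≥36, fuel economy 42≥16).
F: dominated by B (0-60 5.2≤8.4, cargo 53≥36, fuel economy 42≥40).
G: not dominated (best cargo).
H: dominated by B (0-60 5.2≤6.1, cargo 53≥20, fuel economy 42≥21).
I: not dominated (best 0-60).
J: dominated by B (0-60 5.2≤8.8, cargo 53≥23, fuel economy 42≥34).
K: dominated by B (0-60 5.2≤8.1, cargo 53≥33, fuel economy 42≥30).
L: not dominated.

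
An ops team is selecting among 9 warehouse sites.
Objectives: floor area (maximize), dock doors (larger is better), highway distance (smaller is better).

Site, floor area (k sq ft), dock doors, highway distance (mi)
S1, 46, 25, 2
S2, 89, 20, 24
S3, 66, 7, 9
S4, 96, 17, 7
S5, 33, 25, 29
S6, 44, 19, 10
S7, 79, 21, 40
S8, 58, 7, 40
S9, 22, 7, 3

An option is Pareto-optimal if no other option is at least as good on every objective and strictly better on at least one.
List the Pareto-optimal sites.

S1, S2, S4, S7

S1: not dominated (best highway distance).
S2: not dominated.
S3: dominated by S4 (floor area 96≥66, dock doors 17≥7, highway distance 7≤9).
S4: not dominated (best floor area).
S5: dominated by S1 (floor area 46≥33, dock doors 25≥25, highway distance 2≤29).
S6: dominated by S1 (floor area 46≥44, dock doors 25≥19, highway distance 2≤10).
S7: not dominated.
S8: dominated by S2 (floor area 89≥58, dock doors 20≥7, highway distance 24≤40).
S9: dominated by S1 (floor area 46≥22, dock doors 25≥7, highway distance 2≤3).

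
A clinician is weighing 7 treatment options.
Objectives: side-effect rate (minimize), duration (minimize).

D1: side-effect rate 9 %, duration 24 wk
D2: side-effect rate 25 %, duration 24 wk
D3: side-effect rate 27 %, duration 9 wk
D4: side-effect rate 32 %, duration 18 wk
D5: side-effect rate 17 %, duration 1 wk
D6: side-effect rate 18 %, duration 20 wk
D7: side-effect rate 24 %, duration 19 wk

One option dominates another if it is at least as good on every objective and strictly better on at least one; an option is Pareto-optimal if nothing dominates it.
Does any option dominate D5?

D1: worse on duration (24 vs 1).
D2: worse on side-effect rate (25 vs 17).
D3: worse on side-effect rate (27 vs 17).
D4: worse on side-effect rate (32 vs 17).
D6: worse on side-effect rate (18 vs 17).
D7: worse on side-effect rate (24 vs 17).
No option is at least as good as D5 on every objective and strictly better on one.

No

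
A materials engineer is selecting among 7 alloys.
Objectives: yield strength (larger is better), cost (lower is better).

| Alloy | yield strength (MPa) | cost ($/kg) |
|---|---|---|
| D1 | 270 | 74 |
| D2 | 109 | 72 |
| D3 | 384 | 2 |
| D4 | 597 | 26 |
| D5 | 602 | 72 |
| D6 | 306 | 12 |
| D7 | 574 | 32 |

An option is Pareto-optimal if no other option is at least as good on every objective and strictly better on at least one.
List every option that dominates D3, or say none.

none

D1: worse on yield strength (270 vs 384).
D2: worse on yield strength (109 vs 384).
D4: worse on cost (26 vs 2).
D5: worse on cost (72 vs 2).
D6: worse on yield strength (306 vs 384).
D7: worse on cost (32 vs 2).
No option dominates D3.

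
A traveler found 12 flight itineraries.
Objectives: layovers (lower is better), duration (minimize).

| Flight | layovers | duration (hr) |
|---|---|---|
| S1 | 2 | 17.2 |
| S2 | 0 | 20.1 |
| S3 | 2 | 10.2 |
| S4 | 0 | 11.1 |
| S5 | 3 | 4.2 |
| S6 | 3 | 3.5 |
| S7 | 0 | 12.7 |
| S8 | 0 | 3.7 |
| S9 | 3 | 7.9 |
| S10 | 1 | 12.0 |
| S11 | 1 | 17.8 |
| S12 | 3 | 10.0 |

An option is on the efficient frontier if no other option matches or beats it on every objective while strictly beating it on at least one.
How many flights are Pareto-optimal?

S1: dominated by S3 (layovers 2≤2, duration 10.2≤17.2).
S2: dominated by S4 (layovers 0≤0, duration 11.1≤20.1).
S3: dominated by S8 (layovers 0≤2, duration 3.7≤10.2).
S4: dominated by S8 (layovers 0≤0, duration 3.7≤11.1).
S5: dominated by S6 (layovers 3≤3, duration 3.5≤4.2).
S6: not dominated (best duration).
S7: dominated by S4 (layovers 0≤0, duration 11.1≤12.7).
S8: not dominated.
S9: dominated by S5 (layovers 3≤3, duration 4.2≤7.9).
S10: dominated by S4 (layovers 0≤1, duration 11.1≤12.0).
S11: dominated by S4 (layovers 0≤1, duration 11.1≤17.8).
S12: dominated by S5 (layovers 3≤3, duration 4.2≤10.0).
Pareto-optimal: S6, S8 → 2.

2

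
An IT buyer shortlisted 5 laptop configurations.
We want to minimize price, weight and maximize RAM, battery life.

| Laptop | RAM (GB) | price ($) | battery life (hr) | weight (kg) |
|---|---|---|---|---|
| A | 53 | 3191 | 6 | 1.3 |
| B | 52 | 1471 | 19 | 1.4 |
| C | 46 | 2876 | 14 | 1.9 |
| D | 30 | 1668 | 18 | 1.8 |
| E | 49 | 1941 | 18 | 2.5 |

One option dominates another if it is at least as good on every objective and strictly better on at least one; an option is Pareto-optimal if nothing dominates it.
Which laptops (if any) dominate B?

none

A: worse on price (3191 vs 1471).
C: worse on RAM (46 vs 52).
D: worse on RAM (30 vs 52).
E: worse on RAM (49 vs 52).
No option dominates B.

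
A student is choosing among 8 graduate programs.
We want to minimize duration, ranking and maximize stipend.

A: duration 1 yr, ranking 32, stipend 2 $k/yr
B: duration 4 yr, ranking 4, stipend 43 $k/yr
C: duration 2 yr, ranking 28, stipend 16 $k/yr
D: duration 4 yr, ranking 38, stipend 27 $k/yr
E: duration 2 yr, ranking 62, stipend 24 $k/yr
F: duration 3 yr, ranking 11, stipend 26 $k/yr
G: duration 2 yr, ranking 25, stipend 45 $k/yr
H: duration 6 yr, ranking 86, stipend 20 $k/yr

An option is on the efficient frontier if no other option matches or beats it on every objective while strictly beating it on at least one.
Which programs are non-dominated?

A, B, F, G

A: not dominated (best duration).
B: not dominated (best ranking).
C: dominated by G (duration 2≤2, ranking 25≤28, stipend 45≥16).
D: dominated by B (duration 4≤4, ranking 4≤38, stipend 43≥27).
E: dominated by G (duration 2≤2, ranking 25≤62, stipend 45≥24).
F: not dominated.
G: not dominated (best stipend).
H: dominated by B (duration 4≤6, ranking 4≤86, stipend 43≥20).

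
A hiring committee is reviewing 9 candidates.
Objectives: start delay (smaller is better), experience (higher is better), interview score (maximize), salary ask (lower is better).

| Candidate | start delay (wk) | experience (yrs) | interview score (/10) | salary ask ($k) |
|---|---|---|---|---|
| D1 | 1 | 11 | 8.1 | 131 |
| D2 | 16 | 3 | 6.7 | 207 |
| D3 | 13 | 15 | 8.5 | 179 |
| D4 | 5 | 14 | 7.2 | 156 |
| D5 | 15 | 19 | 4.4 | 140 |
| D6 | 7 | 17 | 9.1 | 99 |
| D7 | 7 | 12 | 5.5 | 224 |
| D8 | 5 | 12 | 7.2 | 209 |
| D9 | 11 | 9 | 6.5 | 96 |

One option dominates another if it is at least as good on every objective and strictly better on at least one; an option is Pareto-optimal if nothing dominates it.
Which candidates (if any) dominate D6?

D1: worse on experience (11 vs 17).
D2: worse on start delay (16 vs 7).
D3: worse on start delay (13 vs 7).
D4: worse on experience (14 vs 17).
D5: worse on start delay (15 vs 7).
D7: worse on experience (12 vs 17).
D8: worse on experience (12 vs 17).
D9: worse on start delay (11 vs 7).
No option dominates D6.

none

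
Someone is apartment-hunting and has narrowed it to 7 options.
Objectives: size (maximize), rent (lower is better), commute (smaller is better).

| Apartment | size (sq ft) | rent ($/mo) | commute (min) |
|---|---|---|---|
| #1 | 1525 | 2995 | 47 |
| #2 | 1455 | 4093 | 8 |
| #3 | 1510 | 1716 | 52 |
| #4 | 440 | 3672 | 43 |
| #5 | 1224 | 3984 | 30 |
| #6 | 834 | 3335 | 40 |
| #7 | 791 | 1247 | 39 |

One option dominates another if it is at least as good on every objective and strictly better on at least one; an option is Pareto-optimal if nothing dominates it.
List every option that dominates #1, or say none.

none

#2: worse on size (1455 vs 1525).
#3: worse on size (1510 vs 1525).
#4: worse on size (440 vs 1525).
#5: worse on size (1224 vs 1525).
#6: worse on size (834 vs 1525).
#7: worse on size (791 vs 1525).
No option dominates #1.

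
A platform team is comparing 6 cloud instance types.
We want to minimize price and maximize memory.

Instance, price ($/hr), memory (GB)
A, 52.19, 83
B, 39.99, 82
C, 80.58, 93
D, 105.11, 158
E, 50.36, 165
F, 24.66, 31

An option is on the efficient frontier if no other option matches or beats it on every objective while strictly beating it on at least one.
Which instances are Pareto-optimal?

A: dominated by E (price 50.36≤52.19, memory 165≥83).
B: not dominated.
C: dominated by E (price 50.36≤80.58, memory 165≥93).
D: dominated by E (price 50.36≤105.11, memory 165≥158).
E: not dominated (best memory).
F: not dominated (best price).

B, E, F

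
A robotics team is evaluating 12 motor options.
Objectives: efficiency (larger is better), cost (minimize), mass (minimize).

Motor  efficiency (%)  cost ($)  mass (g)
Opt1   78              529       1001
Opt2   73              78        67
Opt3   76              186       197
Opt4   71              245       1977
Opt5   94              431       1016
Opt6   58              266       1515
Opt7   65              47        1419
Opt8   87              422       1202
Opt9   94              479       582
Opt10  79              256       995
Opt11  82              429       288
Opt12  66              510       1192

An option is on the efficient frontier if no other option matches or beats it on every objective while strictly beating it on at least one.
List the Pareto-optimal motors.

Opt2, Opt3, Opt5, Opt7, Opt8, Opt9, Opt10, Opt11

Opt1: dominated by Opt9 (efficiency 94≥78, cost 479≤529, mass 582≤1001).
Opt2: not dominated (best mass).
Opt3: not dominated.
Opt4: dominated by Opt2 (efficiency 73≥71, cost 78≤245, mass 67≤1977).
Opt5: not dominated.
Opt6: dominated by Opt2 (efficiency 73≥58, cost 78≤266, mass 67≤1515).
Opt7: not dominated (best cost).
Opt8: not dominated.
Opt9: not dominated.
Opt10: not dominated.
Opt11: not dominated.
Opt12: dominated by Opt2 (efficiency 73≥66, cost 78≤510, mass 67≤1192).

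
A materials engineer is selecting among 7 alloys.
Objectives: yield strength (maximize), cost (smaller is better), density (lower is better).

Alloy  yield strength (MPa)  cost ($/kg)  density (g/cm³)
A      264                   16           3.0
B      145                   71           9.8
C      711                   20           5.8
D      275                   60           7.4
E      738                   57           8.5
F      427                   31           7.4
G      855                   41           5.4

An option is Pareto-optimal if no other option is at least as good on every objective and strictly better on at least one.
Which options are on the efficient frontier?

A, C, G

A: not dominated (best cost).
B: dominated by A (yield strength 264≥145, cost 16≤71, density 3.0≤9.8).
C: not dominated.
D: dominated by C (yield strength 711≥275, cost 20≤60, density 5.8≤7.4).
E: dominated by G (yield strength 855≥738, cost 41≤57, density 5.4≤8.5).
F: dominated by C (yield strength 711≥427, cost 20≤31, density 5.8≤7.4).
G: not dominated (best yield strength).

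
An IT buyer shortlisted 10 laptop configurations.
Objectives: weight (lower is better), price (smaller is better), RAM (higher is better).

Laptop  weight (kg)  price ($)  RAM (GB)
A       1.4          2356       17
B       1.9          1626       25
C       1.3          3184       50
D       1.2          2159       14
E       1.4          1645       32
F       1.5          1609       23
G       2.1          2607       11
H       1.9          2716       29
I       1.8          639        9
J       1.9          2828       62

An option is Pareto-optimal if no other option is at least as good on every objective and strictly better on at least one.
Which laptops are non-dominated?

B, C, D, E, F, I, J

A: dominated by E (weight 1.4≤1.4, price 1645≤2356, RAM 32≥17).
B: not dominated.
C: not dominated.
D: not dominated (best weight).
E: not dominated.
F: not dominated.
G: dominated by A (weight 1.4≤2.1, price 2356≤2607, RAM 17≥11).
H: dominated by E (weight 1.4≤1.9, price 1645≤2716, RAM 32≥29).
I: not dominated (best price).
J: not dominated (best RAM).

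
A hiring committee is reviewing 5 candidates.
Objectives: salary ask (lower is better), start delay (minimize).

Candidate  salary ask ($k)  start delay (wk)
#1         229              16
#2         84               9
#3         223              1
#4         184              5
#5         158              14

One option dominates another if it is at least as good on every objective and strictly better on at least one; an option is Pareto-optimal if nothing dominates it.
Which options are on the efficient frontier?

#2, #3, #4

#1: dominated by #2 (salary ask 84≤229, start delay 9≤16).
#2: not dominated (best salary ask).
#3: not dominated (best start delay).
#4: not dominated.
#5: dominated by #2 (salary ask 84≤158, start delay 9≤14).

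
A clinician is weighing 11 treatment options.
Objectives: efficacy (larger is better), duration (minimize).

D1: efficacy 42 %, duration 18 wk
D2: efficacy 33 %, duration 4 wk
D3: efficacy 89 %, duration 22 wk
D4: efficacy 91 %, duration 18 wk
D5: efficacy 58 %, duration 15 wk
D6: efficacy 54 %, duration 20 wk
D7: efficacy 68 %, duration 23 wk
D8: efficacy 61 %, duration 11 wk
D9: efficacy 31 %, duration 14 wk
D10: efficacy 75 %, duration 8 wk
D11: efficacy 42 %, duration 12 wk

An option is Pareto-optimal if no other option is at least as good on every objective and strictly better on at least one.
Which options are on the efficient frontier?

D1: dominated by D4 (efficacy 91≥42, duration 18≤18).
D2: not dominated (best duration).
D3: dominated by D4 (efficacy 91≥89, duration 18≤22).
D4: not dominated (best efficacy).
D5: dominated by D8 (efficacy 61≥58, duration 11≤15).
D6: dominated by D4 (efficacy 91≥54, duration 18≤20).
D7: dominated by D3 (efficacy 89≥68, duration 22≤23).
D8: dominated by D10 (efficacy 75≥61, duration 8≤11).
D9: dominated by D2 (efficacy 33≥31, duration 4≤14).
D10: not dominated.
D11: dominated by D8 (efficacy 61≥42, duration 11≤12).

D2, D4, D10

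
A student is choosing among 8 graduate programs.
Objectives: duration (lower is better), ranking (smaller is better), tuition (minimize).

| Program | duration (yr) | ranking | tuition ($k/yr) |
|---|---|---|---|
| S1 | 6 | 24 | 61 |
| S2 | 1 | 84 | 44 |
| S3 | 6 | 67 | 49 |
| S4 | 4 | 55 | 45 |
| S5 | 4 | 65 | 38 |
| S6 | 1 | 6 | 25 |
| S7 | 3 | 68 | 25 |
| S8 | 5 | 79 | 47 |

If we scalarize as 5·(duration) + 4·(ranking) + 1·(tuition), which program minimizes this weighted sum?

S1: 5·6 + 4·24 + 1·61 = 187
S2: 5·1 + 4·84 + 1·44 = 385
S3: 5·6 + 4·67 + 1·49 = 347
S4: 5·4 + 4·55 + 1·45 = 285
S5: 5·4 + 4·65 + 1·38 = 318
S6: 5·1 + 4·6 + 1·25 = 54
S7: 5·3 + 4·68 + 1·25 = 312
S8: 5·5 + 4·79 + 1·47 = 388
Lowest: S6 at 54.

S6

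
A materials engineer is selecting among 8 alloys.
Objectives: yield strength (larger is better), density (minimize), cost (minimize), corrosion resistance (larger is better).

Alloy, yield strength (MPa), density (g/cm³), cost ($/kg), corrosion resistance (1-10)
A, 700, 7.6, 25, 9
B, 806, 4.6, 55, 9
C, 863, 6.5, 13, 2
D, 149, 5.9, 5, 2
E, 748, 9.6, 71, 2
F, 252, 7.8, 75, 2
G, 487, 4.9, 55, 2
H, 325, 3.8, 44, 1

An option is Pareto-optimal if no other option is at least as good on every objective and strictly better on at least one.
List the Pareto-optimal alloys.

A: not dominated.
B: not dominated.
C: not dominated (best yield strength).
D: not dominated (best cost).
E: dominated by B (yield strength 806≥748, density 4.6≤9.6, cost 55≤71, corrosion resistance 9≥2).
F: dominated by A (yield strength 700≥252, density 7.6≤7.8, cost 25≤75, corrosion resistance 9≥2).
G: dominated by B (yield strength 806≥487, density 4.6≤4.9, cost 55≤55, corrosion resistance 9≥2).
H: not dominated (best density).

A, B, C, D, H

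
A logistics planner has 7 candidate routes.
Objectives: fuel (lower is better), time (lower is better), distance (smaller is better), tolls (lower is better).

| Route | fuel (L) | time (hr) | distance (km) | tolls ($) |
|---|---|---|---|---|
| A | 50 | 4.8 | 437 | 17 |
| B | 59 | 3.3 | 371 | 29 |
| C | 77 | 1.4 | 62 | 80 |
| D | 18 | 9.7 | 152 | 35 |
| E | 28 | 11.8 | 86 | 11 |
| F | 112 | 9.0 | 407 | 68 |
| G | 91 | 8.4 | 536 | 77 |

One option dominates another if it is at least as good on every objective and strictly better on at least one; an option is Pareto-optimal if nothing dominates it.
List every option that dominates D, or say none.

none

A: worse on fuel (50 vs 18).
B: worse on fuel (59 vs 18).
C: worse on fuel (77 vs 18).
E: worse on fuel (28 vs 18).
F: worse on fuel (112 vs 18).
G: worse on fuel (91 vs 18).
No option dominates D.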